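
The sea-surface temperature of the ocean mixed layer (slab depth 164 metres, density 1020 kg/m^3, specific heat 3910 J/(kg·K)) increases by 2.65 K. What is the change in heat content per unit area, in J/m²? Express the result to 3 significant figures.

Areal heat capacity C = ρ c_p D = 1020 × 3910 × 164 = 6.54×10^8 J m⁻² K⁻¹.
ΔQ = C ΔT = 6.54×10^8 × 2.65 = 1.73×10^9 J/m².

1.73×10^9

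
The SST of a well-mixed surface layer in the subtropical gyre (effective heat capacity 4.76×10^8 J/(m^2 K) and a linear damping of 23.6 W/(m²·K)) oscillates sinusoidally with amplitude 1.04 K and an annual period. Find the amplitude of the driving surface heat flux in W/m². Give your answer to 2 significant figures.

100

Areal heat capacity C = 4.76×10^8 J/(m^2 K) (given).
ω = 2π / 3.15×10^7 s = 1.99×10^-7 s⁻¹.
√((Cω)² + λ²) = √((94.8)² + 23.6²) = 97.7 W/(m²·K).
F₀ = A × √((Cω)²+λ²) = 1.04 × 97.7 = 102 W/m².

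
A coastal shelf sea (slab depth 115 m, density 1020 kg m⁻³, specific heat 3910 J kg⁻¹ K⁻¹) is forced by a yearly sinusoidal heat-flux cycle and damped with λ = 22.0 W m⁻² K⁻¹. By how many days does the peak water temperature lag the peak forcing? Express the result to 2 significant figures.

78 days

Areal heat capacity C = ρ c_p D = 1020 × 3910 × 115 = 4.59×10^8 J m⁻² K⁻¹.
ω = 2π / 3.15×10^7 s = 1.99×10^-7 s⁻¹.
Phase lag φ = arctan(Cω/λ) = arctan(91.4/22.0) = 1.33 rad.
Time lag = φ / ω = 1.33 / 1.99×10^-7 = 6.70×10^6 s = 77.5 days.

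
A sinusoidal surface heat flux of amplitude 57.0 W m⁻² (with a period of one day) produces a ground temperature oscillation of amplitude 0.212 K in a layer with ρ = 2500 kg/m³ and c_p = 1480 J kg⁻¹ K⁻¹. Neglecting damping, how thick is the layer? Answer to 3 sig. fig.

0.999 m

ω = 2π / 86400 s = 7.27×10^-5 s⁻¹.
Required C = F₀ / (A ω) = 57.0 / (0.212 × 7.27×10^-5) = 3.70×10^6 J/(m²·K).
D = C / (ρ c_p) = 3.70×10^6 / (2500 × 1480) = 0.999 m.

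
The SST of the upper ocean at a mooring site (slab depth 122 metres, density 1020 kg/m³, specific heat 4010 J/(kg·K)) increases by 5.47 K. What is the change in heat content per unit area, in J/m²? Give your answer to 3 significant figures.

Areal heat capacity C = ρ c_p D = 1020 × 4010 × 122 = 4.99×10^8 J/(m²·K).
ΔQ = C ΔT = 4.99×10^8 × 5.47 = 2.73×10^9 J/m².

2.73×10^9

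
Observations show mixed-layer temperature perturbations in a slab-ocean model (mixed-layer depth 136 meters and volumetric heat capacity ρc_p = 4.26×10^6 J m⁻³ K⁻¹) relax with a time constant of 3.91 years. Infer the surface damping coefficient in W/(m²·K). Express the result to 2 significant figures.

4.7

Areal heat capacity C = ρc_p × D = 4.26×10^6 × 136 = 5.79×10^8 J m⁻² K⁻¹.
τ = 3.91 years = 1.23×10^8 s.
λ = C / τ = 5.79×10^8 / 1.23×10^8 = 4.70 W/(m²·K).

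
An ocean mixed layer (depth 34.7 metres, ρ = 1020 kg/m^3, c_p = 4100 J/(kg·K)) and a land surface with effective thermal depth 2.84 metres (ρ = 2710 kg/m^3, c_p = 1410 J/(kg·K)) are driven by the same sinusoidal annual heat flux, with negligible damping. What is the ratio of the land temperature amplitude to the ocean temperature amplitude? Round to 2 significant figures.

C_ocean = 1020 × 4100 × 34.7 = 1.45×10^8 J/(m²·K).
C_land = 2710 × 1410 × 2.84 = 1.09×10^7 J/(m²·K).
Undamped amplitude ∝ 1/C, so A_land/A_ocean = C_ocean/C_land = 13.4.

13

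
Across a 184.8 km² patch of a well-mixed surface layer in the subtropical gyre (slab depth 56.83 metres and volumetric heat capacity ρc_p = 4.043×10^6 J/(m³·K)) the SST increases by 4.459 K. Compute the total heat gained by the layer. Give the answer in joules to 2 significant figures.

1.9×10^17 J

Areal heat capacity C = ρc_p × D = 4.043×10^6 × 56.83 = 2.30×10^8 J m⁻² K⁻¹.
Heat per unit area: q = C ΔT = 2.30×10^8 × 4.459 = 1.02×10^9 J/m².
Total heat: Q = q × A = 1.02×10^9 × (184.8 × 10⁶ m²) = 1.89×10^17 J.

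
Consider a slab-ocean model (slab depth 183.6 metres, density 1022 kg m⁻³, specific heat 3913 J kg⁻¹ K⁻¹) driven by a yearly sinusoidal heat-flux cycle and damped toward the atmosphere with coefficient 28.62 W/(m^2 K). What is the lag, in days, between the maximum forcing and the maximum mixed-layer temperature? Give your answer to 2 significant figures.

Areal heat capacity C = ρ c_p D = 1022 × 3913 × 183.6 = 7.34×10^8 J m⁻² K⁻¹.
ω = 2π / 3.15×10^7 s = 1.99×10^-7 s⁻¹.
Phase lag φ = arctan(Cω/λ) = arctan(146/28.62) = 1.38 rad.
Time lag = φ / ω = 1.38 / 1.99×10^-7 = 6.91×10^6 s = 80.0 days.

80 days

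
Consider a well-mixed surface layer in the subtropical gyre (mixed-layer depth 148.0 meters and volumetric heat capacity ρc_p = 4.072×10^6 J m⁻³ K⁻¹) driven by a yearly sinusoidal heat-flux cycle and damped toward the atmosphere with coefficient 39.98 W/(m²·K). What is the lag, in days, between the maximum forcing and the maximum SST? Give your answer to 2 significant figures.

73 days

Areal heat capacity C = ρc_p × D = 4.072×10^6 × 148.0 = 6.03×10^8 J/(m^2 K).
ω = 2π / 3.15×10^7 s = 1.99×10^-7 s⁻¹.
Phase lag φ = arctan(Cω/λ) = arctan(120/39.98) = 1.25 rad.
Time lag = φ / ω = 1.25 / 1.99×10^-7 = 6.27×10^6 s = 72.6 days.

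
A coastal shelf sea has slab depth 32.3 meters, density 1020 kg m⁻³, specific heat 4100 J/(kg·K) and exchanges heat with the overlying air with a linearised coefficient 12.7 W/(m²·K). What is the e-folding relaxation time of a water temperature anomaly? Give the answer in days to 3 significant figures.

Areal heat capacity C = ρ c_p D = 1020 × 4100 × 32.3 = 1.35×10^8 J/(m²·K).
Relaxation time τ = C / λ = 1.35×10^8 / 12.7 = 1.06×10^7 s.
In days: 1.06×10^7 s / (86400 s/day) = 123 days.

123 days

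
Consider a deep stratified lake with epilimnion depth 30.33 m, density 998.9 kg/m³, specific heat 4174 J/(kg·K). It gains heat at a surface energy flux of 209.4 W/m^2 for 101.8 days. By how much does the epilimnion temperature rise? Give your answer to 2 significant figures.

15 K

Areal heat capacity C = ρ c_p D = 998.9 × 4174 × 30.33 = 1.26×10^8 J/(m^2 K).
Net heat input Q = F Δt = 209.4 × (101.8 days × 86400 s/day) = 1.84×10^9 J/m².
ΔT = Q / C = 1.84×10^9 / 1.26×10^8 = 14.6 K.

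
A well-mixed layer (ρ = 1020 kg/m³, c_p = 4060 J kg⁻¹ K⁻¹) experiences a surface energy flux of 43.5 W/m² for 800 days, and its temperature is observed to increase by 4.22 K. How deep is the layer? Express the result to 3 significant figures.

Heat input Q = F Δt = 43.5 × 6.91×10^7 s = 3.01×10^9 J/m².
Required areal heat capacity C = Q / ΔT = 7.12×10^8 J/(m²·K).
Depth D = C / (ρ c_p) = 7.12×10^8 / (1020 × 4060) = 172 m.

172 m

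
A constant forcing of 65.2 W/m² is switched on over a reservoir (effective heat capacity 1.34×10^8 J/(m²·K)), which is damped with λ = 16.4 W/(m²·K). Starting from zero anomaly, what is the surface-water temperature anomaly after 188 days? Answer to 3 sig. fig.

3.43 K

Areal heat capacity C = 1.34×10^8 J/(m²·K) (given).
τ = C / λ = 1.34×10^8 / 16.4 = 8.17×10^6 s.
Equilibrium anomaly ΔT_eq = F / λ = 65.2 / 16.4 = 3.98 K.
t = 188 days = 1.62×10^7 s, so t/τ = 1.99.
ΔT(t) = ΔT_eq (1 − e^(−t/τ)) = 3.98 × (1 − e^−1.99) = 3.43 K.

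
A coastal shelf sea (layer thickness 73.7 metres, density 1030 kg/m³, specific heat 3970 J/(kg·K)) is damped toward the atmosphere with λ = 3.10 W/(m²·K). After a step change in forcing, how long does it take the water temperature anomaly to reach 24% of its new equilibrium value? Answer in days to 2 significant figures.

Areal heat capacity C = ρ c_p D = 1030 × 3970 × 73.7 = 3.01×10^8 J/(m²·K).
τ = C / λ = 3.01×10^8 / 3.10 = 9.72×10^7 s.
Fraction reached: 1 − e^(−t/τ) = 0.24 ⇒ t = −τ ln(1 − 0.24) = τ × 0.274.
t = 2.67×10^7 s = 309 days.

310 days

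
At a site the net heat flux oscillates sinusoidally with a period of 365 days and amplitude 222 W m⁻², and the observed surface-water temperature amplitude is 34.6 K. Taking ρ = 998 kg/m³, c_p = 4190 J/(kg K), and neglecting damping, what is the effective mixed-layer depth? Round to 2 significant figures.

7.7 m

ω = 2π / 3.15×10^7 s = 1.99×10^-7 s⁻¹.
Required C = F₀ / (A ω) = 222 / (34.6 × 1.99×10^-7) = 3.22×10^7 J/(m²·K).
D = C / (ρ c_p) = 3.22×10^7 / (998 × 4190) = 7.70 m.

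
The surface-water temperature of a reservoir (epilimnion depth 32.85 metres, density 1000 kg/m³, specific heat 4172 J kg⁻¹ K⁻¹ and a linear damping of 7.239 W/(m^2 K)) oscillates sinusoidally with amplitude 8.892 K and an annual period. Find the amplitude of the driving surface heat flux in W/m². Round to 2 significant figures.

Areal heat capacity C = ρ c_p D = 1000 × 4172 × 32.85 = 1.37×10^8 J/(m²·K).
ω = 2π / 3.15×10^7 s = 1.99×10^-7 s⁻¹.
√((Cω)² + λ²) = √((27.3)² + 7.239²) = 28.2 W/(m²·K).
F₀ = A × √((Cω)²+λ²) = 8.892 × 28.2 = 251 W/m².

250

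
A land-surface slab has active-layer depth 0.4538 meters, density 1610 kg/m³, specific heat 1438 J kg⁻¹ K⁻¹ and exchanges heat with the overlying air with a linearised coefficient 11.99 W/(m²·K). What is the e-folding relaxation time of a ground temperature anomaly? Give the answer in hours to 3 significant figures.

24.3 hours

Areal heat capacity C = ρ c_p D = 1610 × 1438 × 0.4538 = 1.05×10^6 J/(m²·K).
Relaxation time τ = C / λ = 1.05×10^6 / 11.99 = 87600 s.
In hours: 87600 s / (3600 s/hour) = 24.3 hours.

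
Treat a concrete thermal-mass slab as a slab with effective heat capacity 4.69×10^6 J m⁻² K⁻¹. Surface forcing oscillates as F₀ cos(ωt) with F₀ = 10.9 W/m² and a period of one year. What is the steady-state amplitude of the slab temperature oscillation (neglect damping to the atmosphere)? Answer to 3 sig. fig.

Areal heat capacity C = 4.69×10^6 J m⁻² K⁻¹ (given).
Angular frequency ω = 2π / T = 2π / 3.15×10^7 s = 1.99×10^-7 s⁻¹.
Cω = 4.69×10^6 × 1.99×10^-7 = 0.934 W/(m²·K).
Amplitude A = F₀ / (Cω) = 10.9 / 0.934 = 11.7 K.

11.7 K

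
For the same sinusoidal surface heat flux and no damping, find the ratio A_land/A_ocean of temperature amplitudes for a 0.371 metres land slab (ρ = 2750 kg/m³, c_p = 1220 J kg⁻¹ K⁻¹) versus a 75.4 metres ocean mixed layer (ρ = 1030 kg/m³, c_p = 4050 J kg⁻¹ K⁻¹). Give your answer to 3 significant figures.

C_ocean = 1030 × 4050 × 75.4 = 3.15×10^8 J/(m²·K).
C_land = 2750 × 1220 × 0.371 = 1.24×10^6 J/(m²·K).
Undamped amplitude ∝ 1/C, so A_land/A_ocean = C_ocean/C_land = 253.

253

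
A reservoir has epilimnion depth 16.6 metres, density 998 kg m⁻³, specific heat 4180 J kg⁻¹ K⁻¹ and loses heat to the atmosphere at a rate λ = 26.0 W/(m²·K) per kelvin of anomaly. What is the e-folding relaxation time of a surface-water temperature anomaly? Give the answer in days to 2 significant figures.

Areal heat capacity C = ρ c_p D = 998 × 4180 × 16.6 = 6.92×10^7 J/(m²·K).
Relaxation time τ = C / λ = 6.92×10^7 / 26.0 = 2.66×10^6 s.
In days: 2.66×10^6 s / (86400 s/day) = 30.8 days.

31 days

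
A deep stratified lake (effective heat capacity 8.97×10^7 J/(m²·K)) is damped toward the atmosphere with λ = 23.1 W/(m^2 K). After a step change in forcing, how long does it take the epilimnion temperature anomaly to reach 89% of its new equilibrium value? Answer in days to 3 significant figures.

Areal heat capacity C = 8.97×10^7 J/(m²·K) (given).
τ = C / λ = 8.97×10^7 / 23.1 = 3.88×10^6 s.
Fraction reached: 1 − e^(−t/τ) = 0.89 ⇒ t = −τ ln(1 − 0.89) = τ × 2.21.
t = 8.57×10^6 s = 99.2 days.

99.2 days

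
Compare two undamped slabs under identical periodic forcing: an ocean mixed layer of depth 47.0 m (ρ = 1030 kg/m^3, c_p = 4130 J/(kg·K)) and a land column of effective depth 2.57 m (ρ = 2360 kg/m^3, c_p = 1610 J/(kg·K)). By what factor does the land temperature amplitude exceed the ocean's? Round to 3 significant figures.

C_ocean = 1030 × 4130 × 47.0 = 2.00×10^8 J/(m²·K).
C_land = 2360 × 1610 × 2.57 = 9.76×10^6 J/(m²·K).
Undamped amplitude ∝ 1/C, so A_land/A_ocean = C_ocean/C_land = 20.5.

20.5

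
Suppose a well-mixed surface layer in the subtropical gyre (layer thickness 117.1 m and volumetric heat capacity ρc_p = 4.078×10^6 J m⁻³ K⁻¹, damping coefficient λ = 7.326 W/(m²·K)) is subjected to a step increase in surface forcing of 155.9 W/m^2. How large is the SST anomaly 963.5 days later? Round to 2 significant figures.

Areal heat capacity C = ρc_p × D = 4.078×10^6 × 117.1 = 4.78×10^8 J/(m²·K).
τ = C / λ = 4.78×10^8 / 7.326 = 6.52×10^7 s.
Equilibrium anomaly ΔT_eq = F / λ = 155.9 / 7.326 = 21.3 K.
t = 963.5 days = 8.32×10^7 s, so t/τ = 1.28.
ΔT(t) = ΔT_eq (1 − e^(−t/τ)) = 21.3 × (1 − e^−1.28) = 15.3 K.

15 K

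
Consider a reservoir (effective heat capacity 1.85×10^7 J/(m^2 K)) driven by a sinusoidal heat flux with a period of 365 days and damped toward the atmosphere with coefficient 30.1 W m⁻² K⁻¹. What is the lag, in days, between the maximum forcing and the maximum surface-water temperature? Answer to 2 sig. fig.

Areal heat capacity C = 1.85×10^7 J/(m^2 K) (given).
ω = 2π / 3.15×10^7 s = 1.99×10^-7 s⁻¹.
Phase lag φ = arctan(Cω/λ) = arctan(3.69/30.1) = 0.122 rad.
Time lag = φ / ω = 0.122 / 1.99×10^-7 = 6.12×10^5 s = 7.08 days.

7.1 days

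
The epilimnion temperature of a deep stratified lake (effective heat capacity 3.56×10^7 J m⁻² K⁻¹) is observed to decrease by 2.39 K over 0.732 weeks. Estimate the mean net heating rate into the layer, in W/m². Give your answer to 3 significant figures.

Areal heat capacity C = 3.56×10^7 J m⁻² K⁻¹ (given).
Required heat per unit area: Q = C ΔT = 3.56×10^7 × -2.39 = -8.51×10^7 J/m².
Flux F = Q / Δt = -8.51×10^7 / 4.43×10^5 s = -192 W/m².

-192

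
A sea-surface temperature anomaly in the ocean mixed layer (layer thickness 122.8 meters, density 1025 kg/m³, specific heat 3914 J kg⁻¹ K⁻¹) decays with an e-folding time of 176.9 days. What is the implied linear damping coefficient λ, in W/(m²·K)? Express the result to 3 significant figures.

32.2

Areal heat capacity C = ρ c_p D = 1025 × 3914 × 122.8 = 4.93×10^8 J/(m²·K).
τ = 176.9 days = 1.53×10^7 s.
λ = C / τ = 4.93×10^8 / 1.53×10^7 = 32.2 W/(m²·K).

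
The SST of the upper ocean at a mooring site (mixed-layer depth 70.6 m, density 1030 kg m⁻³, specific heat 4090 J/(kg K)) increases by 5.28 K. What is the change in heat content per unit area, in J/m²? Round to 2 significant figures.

Areal heat capacity C = ρ c_p D = 1030 × 4090 × 70.6 = 2.97×10^8 J m⁻² K⁻¹.
ΔQ = C ΔT = 2.97×10^8 × 5.28 = 1.57×10^9 J/m².

1.6×10^9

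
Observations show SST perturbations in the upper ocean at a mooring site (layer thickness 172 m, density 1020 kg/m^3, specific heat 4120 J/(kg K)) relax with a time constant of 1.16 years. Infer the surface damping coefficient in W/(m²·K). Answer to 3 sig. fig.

Areal heat capacity C = ρ c_p D = 1020 × 4120 × 172 = 7.23×10^8 J m⁻² K⁻¹.
τ = 1.16 years = 3.66×10^7 s.
λ = C / τ = 7.23×10^8 / 3.66×10^7 = 19.7 W/(m²·K).

19.7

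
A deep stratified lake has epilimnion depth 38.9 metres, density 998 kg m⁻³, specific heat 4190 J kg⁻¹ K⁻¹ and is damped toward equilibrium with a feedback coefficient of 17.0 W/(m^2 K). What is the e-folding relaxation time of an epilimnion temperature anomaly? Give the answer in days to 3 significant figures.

Areal heat capacity C = ρ c_p D = 998 × 4190 × 38.9 = 1.63×10^8 J m⁻² K⁻¹.
Relaxation time τ = C / λ = 1.63×10^8 / 17.0 = 9.57×10^6 s.
In days: 9.57×10^6 s / (86400 s/day) = 111 days.

111 days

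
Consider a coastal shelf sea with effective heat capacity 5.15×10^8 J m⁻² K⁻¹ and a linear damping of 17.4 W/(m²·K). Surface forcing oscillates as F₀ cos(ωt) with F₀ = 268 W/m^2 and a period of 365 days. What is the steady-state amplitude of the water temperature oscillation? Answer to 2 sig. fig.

Areal heat capacity C = 5.15×10^8 J m⁻² K⁻¹ (given).
Angular frequency ω = 2π / T = 2π / 3.15×10^7 s = 1.99×10^-7 s⁻¹.
√((Cω)² + λ²) = √((103)² + 17.4²) = 104 W/(m²·K).
Amplitude A = F₀ / √((Cω)²+λ²) = 268 / 104 = 2.58 K.

2.6 K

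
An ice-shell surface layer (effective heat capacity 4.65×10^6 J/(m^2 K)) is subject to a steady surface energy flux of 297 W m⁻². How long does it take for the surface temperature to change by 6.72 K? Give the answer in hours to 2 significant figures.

29 hours

Areal heat capacity C = 4.65×10^6 J/(m^2 K) (given).
Time required: Δt = C ΔT / F = 4.65×10^6 × 6.72 / 297 = 1.05×10^5 s.
In hours: 1.05×10^5 s / (3600 s/hour) = 29.2 hours.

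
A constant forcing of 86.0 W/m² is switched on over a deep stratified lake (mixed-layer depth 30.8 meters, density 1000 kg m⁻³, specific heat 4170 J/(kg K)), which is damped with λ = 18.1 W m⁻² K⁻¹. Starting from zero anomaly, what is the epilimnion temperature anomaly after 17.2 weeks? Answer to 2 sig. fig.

Areal heat capacity C = ρ c_p D = 1000 × 4170 × 30.8 = 1.28×10^8 J/(m²·K).
τ = C / λ = 1.28×10^8 / 18.1 = 7.10×10^6 s.
Equilibrium anomaly ΔT_eq = F / λ = 86.0 / 18.1 = 4.75 K.
t = 17.2 weeks = 1.04×10^7 s, so t/τ = 1.47.
ΔT(t) = ΔT_eq (1 − e^(−t/τ)) = 4.75 × (1 − e^−1.47) = 3.65 K.

3.7 K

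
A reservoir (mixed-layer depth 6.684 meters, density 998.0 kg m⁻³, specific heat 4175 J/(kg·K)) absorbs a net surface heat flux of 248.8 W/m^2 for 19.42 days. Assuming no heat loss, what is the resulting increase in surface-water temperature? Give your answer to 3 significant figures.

15.0 K

Areal heat capacity C = ρ c_p D = 998.0 × 4175 × 6.684 = 2.78×10^7 J/(m^2 K).
Net heat input Q = F Δt = 248.8 × (19.42 days × 86400 s/day) = 4.17×10^8 J/m².
ΔT = Q / C = 4.17×10^8 / 2.78×10^7 = 15.0 K.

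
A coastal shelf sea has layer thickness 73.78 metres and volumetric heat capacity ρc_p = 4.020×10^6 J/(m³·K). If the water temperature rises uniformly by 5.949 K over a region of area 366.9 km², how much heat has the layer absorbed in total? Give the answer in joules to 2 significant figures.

Areal heat capacity C = ρc_p × D = 4.020×10^6 × 73.78 = 2.97×10^8 J/(m²·K).
Heat per unit area: q = C ΔT = 2.97×10^8 × 5.949 = 1.76×10^9 J/m².
Total heat: Q = q × A = 1.76×10^9 × (366.9 × 10⁶ m²) = 6.47×10^17 J.

6.5×10^17 J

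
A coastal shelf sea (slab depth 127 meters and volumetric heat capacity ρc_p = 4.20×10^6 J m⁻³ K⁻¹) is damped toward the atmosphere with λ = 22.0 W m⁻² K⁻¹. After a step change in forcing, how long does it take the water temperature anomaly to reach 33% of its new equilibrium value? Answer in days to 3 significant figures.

112 days

Areal heat capacity C = ρc_p × D = 4.20×10^6 × 127 = 5.33×10^8 J/(m²·K).
τ = C / λ = 5.33×10^8 / 22.0 = 2.42×10^7 s.
Fraction reached: 1 − e^(−t/τ) = 0.33 ⇒ t = −τ ln(1 − 0.33) = τ × 0.400.
t = 9.71×10^6 s = 112 days.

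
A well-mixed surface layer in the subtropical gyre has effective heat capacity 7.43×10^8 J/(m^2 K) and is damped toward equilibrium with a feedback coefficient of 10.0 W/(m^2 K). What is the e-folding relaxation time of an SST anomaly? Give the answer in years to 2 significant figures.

2.4 years

Areal heat capacity C = 7.43×10^8 J/(m^2 K) (given).
Relaxation time τ = C / λ = 7.43×10^8 / 10.0 = 7.43×10^7 s.
In years: 7.43×10^7 s / (3.156×10^7 s/year) = 2.35 years.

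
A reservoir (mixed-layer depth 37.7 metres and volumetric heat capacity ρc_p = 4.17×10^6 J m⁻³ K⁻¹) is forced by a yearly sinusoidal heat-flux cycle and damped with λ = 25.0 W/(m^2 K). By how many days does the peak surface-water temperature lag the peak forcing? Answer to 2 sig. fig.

52 days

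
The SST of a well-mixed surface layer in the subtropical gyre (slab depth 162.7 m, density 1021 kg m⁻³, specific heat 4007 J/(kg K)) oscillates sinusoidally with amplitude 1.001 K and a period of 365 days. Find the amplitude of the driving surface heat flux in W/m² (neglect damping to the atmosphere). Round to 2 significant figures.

130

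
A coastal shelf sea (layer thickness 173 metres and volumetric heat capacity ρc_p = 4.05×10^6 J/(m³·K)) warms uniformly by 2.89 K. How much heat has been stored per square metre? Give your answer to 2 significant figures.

Areal heat capacity C = ρc_p × D = 4.05×10^6 × 173 = 7.01×10^8 J/(m²·K).
ΔQ = C ΔT = 7.01×10^8 × 2.89 = 2.02×10^9 J/m².

2.0×10^9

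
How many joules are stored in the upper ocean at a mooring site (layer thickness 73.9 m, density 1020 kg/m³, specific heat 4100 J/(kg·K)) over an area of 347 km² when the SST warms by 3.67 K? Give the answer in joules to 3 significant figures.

Areal heat capacity C = ρ c_p D = 1020 × 4100 × 73.9 = 3.09×10^8 J m⁻² K⁻¹.
Heat per unit area: q = C ΔT = 3.09×10^8 × 3.67 = 1.13×10^9 J/m².
Total heat: Q = q × A = 1.13×10^9 × (347 × 10⁶ m²) = 3.94×10^17 J.

3.94×10^17 J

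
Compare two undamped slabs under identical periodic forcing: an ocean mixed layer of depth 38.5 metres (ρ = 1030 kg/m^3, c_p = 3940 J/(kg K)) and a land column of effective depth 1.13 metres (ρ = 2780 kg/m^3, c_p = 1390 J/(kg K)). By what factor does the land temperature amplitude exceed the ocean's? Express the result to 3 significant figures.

35.8

C_ocean = 1030 × 3940 × 38.5 = 1.56×10^8 J/(m²·K).
C_land = 2780 × 1390 × 1.13 = 4.37×10^6 J/(m²·K).
Undamped amplitude ∝ 1/C, so A_land/A_ocean = C_ocean/C_land = 35.8.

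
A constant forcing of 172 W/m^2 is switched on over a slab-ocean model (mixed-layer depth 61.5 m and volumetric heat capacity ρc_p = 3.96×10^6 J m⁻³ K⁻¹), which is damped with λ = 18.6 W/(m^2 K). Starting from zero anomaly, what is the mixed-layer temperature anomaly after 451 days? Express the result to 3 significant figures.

Areal heat capacity C = ρc_p × D = 3.96×10^6 × 61.5 = 2.44×10^8 J m⁻² K⁻¹.
τ = C / λ = 2.44×10^8 / 18.6 = 1.31×10^7 s.
Equilibrium anomaly ΔT_eq = F / λ = 172 / 18.6 = 9.25 K.
t = 451 days = 3.90×10^7 s, so t/τ = 2.98.
ΔT(t) = ΔT_eq (1 − e^(−t/τ)) = 9.25 × (1 − e^−2.98) = 8.78 K.

8.78 K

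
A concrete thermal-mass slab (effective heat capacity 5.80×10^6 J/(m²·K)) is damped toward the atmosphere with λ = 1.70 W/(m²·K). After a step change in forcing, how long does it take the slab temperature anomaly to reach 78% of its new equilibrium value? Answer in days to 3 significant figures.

Areal heat capacity C = 5.80×10^6 J/(m²·K) (given).
τ = C / λ = 5.80×10^6 / 1.70 = 3.41×10^6 s.
Fraction reached: 1 − e^(−t/τ) = 0.78 ⇒ t = −τ ln(1 − 0.78) = τ × 1.51.
t = 5.17×10^6 s = 59.8 days.

59.8 days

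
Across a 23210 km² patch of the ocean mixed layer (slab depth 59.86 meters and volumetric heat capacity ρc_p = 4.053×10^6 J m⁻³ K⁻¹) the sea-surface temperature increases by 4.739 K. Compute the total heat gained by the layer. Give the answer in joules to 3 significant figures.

Areal heat capacity C = ρc_p × D = 4.053×10^6 × 59.86 = 2.43×10^8 J m⁻² K⁻¹.
Heat per unit area: q = C ΔT = 2.43×10^8 × 4.739 = 1.15×10^9 J/m².
Total heat: Q = q × A = 1.15×10^9 × (23210 × 10⁶ m²) = 2.67×10^19 J.

2.67×10^19 J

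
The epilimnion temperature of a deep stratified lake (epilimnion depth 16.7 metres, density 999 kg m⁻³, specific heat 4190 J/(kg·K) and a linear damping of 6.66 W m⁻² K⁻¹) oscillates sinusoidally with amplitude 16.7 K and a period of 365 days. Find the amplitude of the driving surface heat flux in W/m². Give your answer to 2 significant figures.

260

Areal heat capacity C = ρ c_p D = 999 × 4190 × 16.7 = 6.99×10^7 J/(m²·K).
ω = 2π / 3.15×10^7 s = 1.99×10^-7 s⁻¹.
√((Cω)² + λ²) = √((13.9)² + 6.66²) = 15.4 W/(m²·K).
F₀ = A × √((Cω)²+λ²) = 16.7 × 15.4 = 258 W/m².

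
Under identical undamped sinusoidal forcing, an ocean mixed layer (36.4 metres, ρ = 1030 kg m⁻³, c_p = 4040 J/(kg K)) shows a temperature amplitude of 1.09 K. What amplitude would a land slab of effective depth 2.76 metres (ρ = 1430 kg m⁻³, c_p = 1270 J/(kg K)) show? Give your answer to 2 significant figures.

C_ocean = 1.51×10^8 J/(m²·K); C_land = 5.01×10^6 J/(m²·K).
A ∝ 1/C ⇒ A_land = A_ocean × C_ocean/C_land = 1.09 × 30.2 = 32.9 K.

33 K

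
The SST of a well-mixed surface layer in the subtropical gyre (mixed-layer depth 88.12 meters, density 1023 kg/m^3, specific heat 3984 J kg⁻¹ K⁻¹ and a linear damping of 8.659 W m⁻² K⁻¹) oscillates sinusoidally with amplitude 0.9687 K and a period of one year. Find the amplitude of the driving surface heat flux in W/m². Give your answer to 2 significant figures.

70

Areal heat capacity C = ρ c_p D = 1023 × 3984 × 88.12 = 3.59×10^8 J m⁻² K⁻¹.
ω = 2π / 3.15×10^7 s = 1.99×10^-7 s⁻¹.
√((Cω)² + λ²) = √((71.6)² + 8.659²) = 72.1 W/(m²·K).
F₀ = A × √((Cω)²+λ²) = 0.9687 × 72.1 = 69.8 W/m².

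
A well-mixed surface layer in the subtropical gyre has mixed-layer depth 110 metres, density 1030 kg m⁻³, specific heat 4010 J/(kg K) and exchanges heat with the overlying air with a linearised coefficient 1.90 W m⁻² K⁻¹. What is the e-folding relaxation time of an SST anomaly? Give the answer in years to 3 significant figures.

7.58 years

Areal heat capacity C = ρ c_p D = 1030 × 4010 × 110 = 4.54×10^8 J/(m²·K).
Relaxation time τ = C / λ = 4.54×10^8 / 1.90 = 2.39×10^8 s.
In years: 2.39×10^8 s / (3.156×10^7 s/year) = 7.58 years.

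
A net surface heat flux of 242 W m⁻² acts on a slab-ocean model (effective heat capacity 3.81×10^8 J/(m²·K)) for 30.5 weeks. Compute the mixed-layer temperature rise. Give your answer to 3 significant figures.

11.7 K

Areal heat capacity C = 3.81×10^8 J/(m²·K) (given).
Net heat input Q = F Δt = 242 × (30.5 weeks × 6.048×10^5 s/week) = 4.46×10^9 J/m².
ΔT = Q / C = 4.46×10^9 / 3.81×10^8 = 11.7 K.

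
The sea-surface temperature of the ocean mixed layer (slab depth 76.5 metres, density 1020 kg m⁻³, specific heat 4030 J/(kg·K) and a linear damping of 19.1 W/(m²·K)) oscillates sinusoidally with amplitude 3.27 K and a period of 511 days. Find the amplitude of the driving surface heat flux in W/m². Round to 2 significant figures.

160

Areal heat capacity C = ρ c_p D = 1020 × 4030 × 76.5 = 3.14×10^8 J/(m^2 K).
ω = 2π / 4.42×10^7 s = 1.42×10^-7 s⁻¹.
√((Cω)² + λ²) = √((44.8)² + 19.1²) = 48.7 W/(m²·K).
F₀ = A × √((Cω)²+λ²) = 3.27 × 48.7 = 159 W/m².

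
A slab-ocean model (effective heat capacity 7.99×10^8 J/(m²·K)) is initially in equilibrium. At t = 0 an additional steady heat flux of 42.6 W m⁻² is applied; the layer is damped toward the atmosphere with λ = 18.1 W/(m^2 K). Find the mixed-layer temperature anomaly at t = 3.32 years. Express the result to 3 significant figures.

Areal heat capacity C = 7.99×10^8 J/(m²·K) (given).
τ = C / λ = 7.99×10^8 / 18.1 = 4.41×10^7 s.
Equilibrium anomaly ΔT_eq = F / λ = 42.6 / 18.1 = 2.35 K.
t = 3.32 years = 1.05×10^8 s, so t/τ = 2.37.
ΔT(t) = ΔT_eq (1 − e^(−t/τ)) = 2.35 × (1 − e^−2.37) = 2.13 K.

2.13 K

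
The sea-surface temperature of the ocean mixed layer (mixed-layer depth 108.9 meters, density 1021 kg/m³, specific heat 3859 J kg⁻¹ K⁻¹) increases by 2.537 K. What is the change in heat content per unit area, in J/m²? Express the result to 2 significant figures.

Areal heat capacity C = ρ c_p D = 1021 × 3859 × 108.9 = 4.29×10^8 J/(m^2 K).
ΔQ = C ΔT = 4.29×10^8 × 2.537 = 1.09×10^9 J/m².

1.1×10^9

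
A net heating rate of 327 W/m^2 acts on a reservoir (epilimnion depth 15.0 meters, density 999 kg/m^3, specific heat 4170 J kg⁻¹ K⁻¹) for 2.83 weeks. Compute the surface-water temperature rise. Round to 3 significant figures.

Areal heat capacity C = ρ c_p D = 999 × 4170 × 15.0 = 6.25×10^7 J/(m^2 K).
Net heat input Q = F Δt = 327 × (2.83 weeks × 6.048×10^5 s/week) = 5.60×10^8 J/m².
ΔT = Q / C = 5.60×10^8 / 6.25×10^7 = 8.96 K.

8.96 K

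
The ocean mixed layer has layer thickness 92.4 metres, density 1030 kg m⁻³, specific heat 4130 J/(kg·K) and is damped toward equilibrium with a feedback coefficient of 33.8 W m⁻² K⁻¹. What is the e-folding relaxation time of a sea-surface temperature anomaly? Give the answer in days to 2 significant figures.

130 days

Areal heat capacity C = ρ c_p D = 1030 × 4130 × 92.4 = 3.93×10^8 J/(m^2 K).
Relaxation time τ = C / λ = 3.93×10^8 / 33.8 = 1.16×10^7 s.
In days: 1.16×10^7 s / (86400 s/day) = 135 days.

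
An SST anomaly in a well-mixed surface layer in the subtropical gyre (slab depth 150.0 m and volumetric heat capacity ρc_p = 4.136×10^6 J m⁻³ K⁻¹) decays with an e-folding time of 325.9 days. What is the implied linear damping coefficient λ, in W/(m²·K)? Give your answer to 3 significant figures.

22.0

Areal heat capacity C = ρc_p × D = 4.136×10^6 × 150.0 = 6.20×10^8 J/(m^2 K).
τ = 325.9 days = 2.82×10^7 s.
λ = C / τ = 6.20×10^8 / 2.82×10^7 = 22.0 W/(m²·K).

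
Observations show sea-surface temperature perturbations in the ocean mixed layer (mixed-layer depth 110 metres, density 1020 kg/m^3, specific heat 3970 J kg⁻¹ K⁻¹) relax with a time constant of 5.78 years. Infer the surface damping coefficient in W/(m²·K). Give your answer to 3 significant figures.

Areal heat capacity C = ρ c_p D = 1020 × 3970 × 110 = 4.45×10^8 J m⁻² K⁻¹.
τ = 5.78 years = 1.82×10^8 s.
λ = C / τ = 4.45×10^8 / 1.82×10^8 = 2.44 W/(m²·K).

2.44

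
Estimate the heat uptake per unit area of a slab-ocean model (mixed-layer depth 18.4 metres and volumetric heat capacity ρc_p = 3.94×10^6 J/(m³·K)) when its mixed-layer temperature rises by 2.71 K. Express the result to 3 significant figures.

Areal heat capacity C = ρc_p × D = 3.94×10^6 × 18.4 = 7.25×10^7 J/(m^2 K).
ΔQ = C ΔT = 7.25×10^7 × 2.71 = 1.96×10^8 J/m².

1.96×10^8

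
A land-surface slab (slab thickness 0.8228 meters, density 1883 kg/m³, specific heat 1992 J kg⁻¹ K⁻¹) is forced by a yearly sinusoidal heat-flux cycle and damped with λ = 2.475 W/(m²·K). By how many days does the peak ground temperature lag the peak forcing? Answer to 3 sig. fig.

Areal heat capacity C = ρ c_p D = 1883 × 1992 × 0.8228 = 3.09×10^6 J/(m^2 K).
ω = 2π / 3.15×10^7 s = 1.99×10^-7 s⁻¹.
Phase lag φ = arctan(Cω/λ) = arctan(0.615/2.475) = 0.244 rad.
Time lag = φ / ω = 0.244 / 1.99×10^-7 = 1.22×10^6 s = 14.1 days.

14.1 days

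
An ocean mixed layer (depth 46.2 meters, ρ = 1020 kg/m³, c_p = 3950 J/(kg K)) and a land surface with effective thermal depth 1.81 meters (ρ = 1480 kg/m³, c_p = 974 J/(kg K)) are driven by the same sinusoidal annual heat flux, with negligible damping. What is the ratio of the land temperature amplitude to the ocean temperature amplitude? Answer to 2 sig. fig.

71

C_ocean = 1020 × 3950 × 46.2 = 1.86×10^8 J/(m²·K).
C_land = 1480 × 974 × 1.81 = 2.61×10^6 J/(m²·K).
Undamped amplitude ∝ 1/C, so A_land/A_ocean = C_ocean/C_land = 71.3.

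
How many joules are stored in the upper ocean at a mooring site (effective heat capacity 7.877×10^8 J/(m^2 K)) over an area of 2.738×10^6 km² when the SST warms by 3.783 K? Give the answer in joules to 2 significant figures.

Areal heat capacity C = 7.877×10^8 J/(m^2 K) (given).
Heat per unit area: q = C ΔT = 7.88×10^8 × 3.783 = 2.98×10^9 J/m².
Total heat: Q = q × A = 2.98×10^9 × (2.738×10^6 × 10⁶ m²) = 8.16×10^21 J.

8.2×10^21 J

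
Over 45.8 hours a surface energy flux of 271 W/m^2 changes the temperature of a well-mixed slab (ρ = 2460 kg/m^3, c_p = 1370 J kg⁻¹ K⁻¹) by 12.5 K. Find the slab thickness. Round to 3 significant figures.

1.06 m

Heat input Q = F Δt = 271 × 1.65×10^5 s = 4.47×10^7 J/m².
Required areal heat capacity C = Q / ΔT = 3.57×10^6 J/(m²·K).
Depth D = C / (ρ c_p) = 3.57×10^6 / (2460 × 1370) = 1.06 m.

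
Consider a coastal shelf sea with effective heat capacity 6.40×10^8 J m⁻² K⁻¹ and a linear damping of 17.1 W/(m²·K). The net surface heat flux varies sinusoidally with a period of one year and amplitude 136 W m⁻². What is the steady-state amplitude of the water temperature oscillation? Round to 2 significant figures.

Areal heat capacity C = 6.40×10^8 J m⁻² K⁻¹ (given).
Angular frequency ω = 2π / T = 2π / 3.15×10^7 s = 1.99×10^-7 s⁻¹.
√((Cω)² + λ²) = √((128)² + 17.1²) = 129 W/(m²·K).
Amplitude A = F₀ / √((Cω)²+λ²) = 136 / 129 = 1.06 K.

1.1 K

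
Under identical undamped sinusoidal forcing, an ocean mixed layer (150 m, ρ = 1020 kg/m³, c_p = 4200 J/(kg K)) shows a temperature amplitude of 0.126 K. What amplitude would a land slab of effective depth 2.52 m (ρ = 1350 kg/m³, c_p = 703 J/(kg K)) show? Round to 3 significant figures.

C_ocean = 6.43×10^8 J/(m²·K); C_land = 2.39×10^6 J/(m²·K).
A ∝ 1/C ⇒ A_land = A_ocean × C_ocean/C_land = 0.126 × 269 = 33.9 K.

33.9 K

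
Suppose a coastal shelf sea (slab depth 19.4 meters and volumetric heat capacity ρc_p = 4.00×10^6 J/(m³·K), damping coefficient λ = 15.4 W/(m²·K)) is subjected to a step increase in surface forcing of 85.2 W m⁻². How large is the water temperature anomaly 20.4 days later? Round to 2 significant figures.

1.6 K

Areal heat capacity C = ρc_p × D = 4.00×10^6 × 19.4 = 7.76×10^7 J/(m²·K).
τ = C / λ = 7.76×10^7 / 15.4 = 5.04×10^6 s.
Equilibrium anomaly ΔT_eq = F / λ = 85.2 / 15.4 = 5.53 K.
t = 20.4 days = 1.76×10^6 s, so t/τ = 0.350.
ΔT(t) = ΔT_eq (1 − e^(−t/τ)) = 5.53 × (1 − e^−0.350) = 1.63 K.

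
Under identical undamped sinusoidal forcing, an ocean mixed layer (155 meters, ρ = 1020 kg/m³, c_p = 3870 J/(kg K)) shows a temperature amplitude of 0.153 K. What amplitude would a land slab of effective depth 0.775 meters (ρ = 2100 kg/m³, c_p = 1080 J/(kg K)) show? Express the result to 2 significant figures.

C_ocean = 6.12×10^8 J/(m²·K); C_land = 1.76×10^6 J/(m²·K).
A ∝ 1/C ⇒ A_land = A_ocean × C_ocean/C_land = 0.153 × 348 = 53.3 K.

53 K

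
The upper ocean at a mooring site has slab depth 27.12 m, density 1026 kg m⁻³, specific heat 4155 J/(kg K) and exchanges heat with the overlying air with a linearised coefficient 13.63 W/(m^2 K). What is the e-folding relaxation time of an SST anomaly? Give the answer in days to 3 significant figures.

98.2 days

Areal heat capacity C = ρ c_p D = 1026 × 4155 × 27.12 = 1.16×10^8 J/(m^2 K).
Relaxation time τ = C / λ = 1.16×10^8 / 13.63 = 8.48×10^6 s.
In days: 8.48×10^6 s / (86400 s/day) = 98.2 days.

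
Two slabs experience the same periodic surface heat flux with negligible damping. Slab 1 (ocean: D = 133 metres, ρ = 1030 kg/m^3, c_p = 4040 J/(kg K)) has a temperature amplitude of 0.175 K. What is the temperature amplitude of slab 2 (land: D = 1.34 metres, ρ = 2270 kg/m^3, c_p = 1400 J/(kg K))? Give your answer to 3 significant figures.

C_ocean = 5.53×10^8 J/(m²·K); C_land = 4.26×10^6 J/(m²·K).
A ∝ 1/C ⇒ A_land = A_ocean × C_ocean/C_land = 0.175 × 130 = 22.7 K.

22.7 K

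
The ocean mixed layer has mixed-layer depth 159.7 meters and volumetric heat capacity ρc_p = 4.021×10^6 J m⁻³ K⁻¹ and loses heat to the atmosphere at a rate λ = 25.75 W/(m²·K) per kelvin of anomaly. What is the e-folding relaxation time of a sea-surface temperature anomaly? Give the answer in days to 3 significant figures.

289 days

Areal heat capacity C = ρc_p × D = 4.021×10^6 × 159.7 = 6.42×10^8 J/(m^2 K).
Relaxation time τ = C / λ = 6.42×10^8 / 25.75 = 2.49×10^7 s.
In days: 2.49×10^7 s / (86400 s/day) = 289 days.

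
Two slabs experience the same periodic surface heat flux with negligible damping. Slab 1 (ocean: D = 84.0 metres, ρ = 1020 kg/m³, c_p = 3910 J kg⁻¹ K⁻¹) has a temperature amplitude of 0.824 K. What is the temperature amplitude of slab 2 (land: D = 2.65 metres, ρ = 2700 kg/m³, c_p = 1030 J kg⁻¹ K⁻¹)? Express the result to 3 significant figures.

37.5 K

C_ocean = 3.35×10^8 J/(m²·K); C_land = 7.37×10^6 J/(m²·K).
A ∝ 1/C ⇒ A_land = A_ocean × C_ocean/C_land = 0.824 × 45.5 = 37.5 K.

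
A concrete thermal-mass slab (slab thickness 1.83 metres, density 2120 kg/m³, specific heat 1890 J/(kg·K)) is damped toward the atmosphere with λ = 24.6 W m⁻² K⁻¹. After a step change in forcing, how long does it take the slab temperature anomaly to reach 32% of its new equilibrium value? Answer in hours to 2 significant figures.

Areal heat capacity C = ρ c_p D = 2120 × 1890 × 1.83 = 7.33×10^6 J m⁻² K⁻¹.
τ = C / λ = 7.33×10^6 / 24.6 = 2.98×10^5 s.
Fraction reached: 1 − e^(−t/τ) = 0.32 ⇒ t = −τ ln(1 − 0.32) = τ × 0.386.
t = 1.15×10^5 s = 31.9 hours.

32 hours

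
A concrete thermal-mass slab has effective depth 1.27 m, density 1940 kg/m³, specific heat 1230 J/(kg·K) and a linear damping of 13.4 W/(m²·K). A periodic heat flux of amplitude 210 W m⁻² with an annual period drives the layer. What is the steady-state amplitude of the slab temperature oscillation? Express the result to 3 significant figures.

15.7 K

Areal heat capacity C = ρ c_p D = 1940 × 1230 × 1.27 = 3.03×10^6 J/(m²·K).
Angular frequency ω = 2π / T = 2π / 3.15×10^7 s = 1.99×10^-7 s⁻¹.
√((Cω)² + λ²) = √((0.604)² + 13.4²) = 13.4 W/(m²·K).
Amplitude A = F₀ / √((Cω)²+λ²) = 210 / 13.4 = 15.7 K.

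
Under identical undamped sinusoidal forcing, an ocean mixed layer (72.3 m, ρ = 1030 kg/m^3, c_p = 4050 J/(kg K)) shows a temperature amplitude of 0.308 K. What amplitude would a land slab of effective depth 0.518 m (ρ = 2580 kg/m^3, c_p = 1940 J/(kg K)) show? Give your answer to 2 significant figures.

36 K

C_ocean = 3.02×10^8 J/(m²·K); C_land = 2.59×10^6 J/(m²·K).
A ∝ 1/C ⇒ A_land = A_ocean × C_ocean/C_land = 0.308 × 116 = 35.8 K.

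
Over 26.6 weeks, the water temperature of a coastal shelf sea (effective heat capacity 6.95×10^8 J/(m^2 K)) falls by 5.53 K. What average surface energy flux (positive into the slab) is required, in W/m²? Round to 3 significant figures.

-239

Areal heat capacity C = 6.95×10^8 J/(m^2 K) (given).
Required heat per unit area: Q = C ΔT = 6.95×10^8 × -5.53 = -3.84×10^9 J/m².
Flux F = Q / Δt = -3.84×10^9 / 1.61×10^7 s = -239 W/m².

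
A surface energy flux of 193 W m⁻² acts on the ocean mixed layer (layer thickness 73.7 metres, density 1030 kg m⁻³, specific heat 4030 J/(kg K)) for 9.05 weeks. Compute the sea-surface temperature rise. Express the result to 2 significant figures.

3.5 K

Areal heat capacity C = ρ c_p D = 1030 × 4030 × 73.7 = 3.06×10^8 J/(m²·K).
Net heat input Q = F Δt = 193 × (9.05 weeks × 6.048×10^5 s/week) = 1.06×10^9 J/m².
ΔT = Q / C = 1.06×10^9 / 3.06×10^8 = 3.45 K.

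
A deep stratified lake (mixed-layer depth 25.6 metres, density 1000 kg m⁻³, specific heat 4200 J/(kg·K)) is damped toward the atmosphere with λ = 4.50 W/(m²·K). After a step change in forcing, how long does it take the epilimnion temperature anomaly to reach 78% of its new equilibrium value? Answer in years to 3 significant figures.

Areal heat capacity C = ρ c_p D = 1000 × 4200 × 25.6 = 1.08×10^8 J/(m²·K).
τ = C / λ = 1.08×10^8 / 4.50 = 2.39×10^7 s.
Fraction reached: 1 − e^(−t/τ) = 0.78 ⇒ t = −τ ln(1 − 0.78) = τ × 1.51.
t = 3.62×10^7 s = 1.15 years.

1.15 years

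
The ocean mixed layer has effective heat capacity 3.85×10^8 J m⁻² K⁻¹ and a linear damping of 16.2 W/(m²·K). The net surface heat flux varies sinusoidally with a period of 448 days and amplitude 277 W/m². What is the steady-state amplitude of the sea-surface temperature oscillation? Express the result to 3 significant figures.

Areal heat capacity C = 3.85×10^8 J m⁻² K⁻¹ (given).
Angular frequency ω = 2π / T = 2π / 3.87×10^7 s = 1.62×10^-7 s⁻¹.
√((Cω)² + λ²) = √((62.5)² + 16.2²) = 64.6 W/(m²·K).
Amplitude A = F₀ / √((Cω)²+λ²) = 277 / 64.6 = 4.29 K.

4.29 K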